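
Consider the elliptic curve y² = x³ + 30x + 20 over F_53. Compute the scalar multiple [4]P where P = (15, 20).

Repeated addition: build up to 4P.
2P: tangent at (15, 20): λ = (3·15² + 30)/(2·20) ≡ 16/40. 40⁻¹ ≡ 4 (mod 53), so λ ≡ 16·4 ≡ 11.
  x = λ² - 15 - 15 = 121 - 30 ≡ 38; y = λ·(15 - 38) - 20 ≡ 45. → (38, 45)
3P: (38, 45) + (15, 20). λ = (20 - 45)/(15 - 38) ≡ 28/30 mod 53. 30⁻¹ ≡ 23 (mod 53), so λ ≡ 8.
  x = λ² - 38 - 15 = 64 - 53 ≡ 11; y = λ·(38 - 11) - 45 ≡ 12. → (11, 12)
4P: (11, 12) + (15, 20). λ = (20 - 12)/(15 - 11) ≡ 8/4 mod 53. 4⁻¹ ≡ 40 (mod 53), so λ ≡ 2.
  x = λ² - 11 - 15 = 4 - 26 ≡ 31; y = λ·(11 - 31) - 12 ≡ 1. → (31, 1)

(31, 1)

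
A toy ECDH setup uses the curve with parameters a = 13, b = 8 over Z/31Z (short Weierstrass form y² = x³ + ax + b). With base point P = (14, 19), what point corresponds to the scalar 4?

Double-and-add on 4 = (100)₂. Start with P = (14, 19) for the leading 1-bit.
double: tangent at (14, 19): λ = (3·14² + 13)/(2·19) ≡ 12/7. 7⁻¹ ≡ 9 (mod 31), so λ ≡ 12·9 ≡ 15.
  x = λ² - 14 - 14 = 225 - 28 ≡ 11; y = λ·(14 - 11) - 19 ≡ 26. → (11, 26)
double: tangent at (11, 26): λ = (3·11² + 13)/(2·26) ≡ 4/21. 21⁻¹ ≡ 3 (mod 31) since 21·3 = 63 ≡ 1, so λ ≡ 4·3 ≡ 12.
  x = λ² - 11 - 11 = 144 - 22 ≡ 29; y = λ·(11 - 29) - 26 ≡ 6. → (29, 6)

(29, 6)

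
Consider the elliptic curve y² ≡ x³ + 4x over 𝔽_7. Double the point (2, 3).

(0, 0)

tangent at (2, 3): λ = (3·2² + 4)/(2·3) ≡ 2/6. 6⁻¹ ≡ 6 (mod 7), so λ ≡ 2·6 ≡ 5.
  x = λ² - 2 - 2 = 25 - 4 ≡ 0; y = λ·(2 - 0) - 3 ≡ 0. → (0, 0)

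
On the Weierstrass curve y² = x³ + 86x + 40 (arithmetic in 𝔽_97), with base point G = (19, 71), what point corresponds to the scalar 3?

Repeated addition: build up to 3G.
2G: tangent at (19, 71): λ = (3·19² + 86)/(2·71) ≡ 5/45. 45⁻¹ ≡ 69 (mod 97), so λ ≡ 5·69 ≡ 54.
  x = λ² - 19 - 19 = 2916 - 38 ≡ 65; y = λ·(19 - 65) - 71 ≡ 64. → (65, 64)
3G: (65, 64) + (19, 71). λ = (71 - 64)/(19 - 65) ≡ 7/51 mod 97. 51⁻¹ ≡ 78 (mod 97), so λ ≡ 61.
  x = λ² - 65 - 19 = 3721 - 84 ≡ 48; y = λ·(65 - 48) - 64 ≡ 3. → (48, 3)

(48, 3)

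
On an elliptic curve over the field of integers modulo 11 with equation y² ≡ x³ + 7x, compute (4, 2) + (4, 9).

O

The two points share x = 4 and their y-coordinates satisfy 2 + 9 ≡ 0 (mod 11), so they are inverses. Their sum is the point at infinity.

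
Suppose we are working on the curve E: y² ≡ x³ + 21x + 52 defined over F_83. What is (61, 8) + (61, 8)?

tangent at (61, 8): λ = (3·61² + 21)/(2·8) ≡ 62/16. 16⁻¹ ≡ 26 (mod 83), so λ ≡ 62·26 ≡ 35.
  x = λ² - 61 - 61 = 1225 - 122 ≡ 24; y = λ·(61 - 24) - 8 ≡ 42. → (24, 42)

(24, 42)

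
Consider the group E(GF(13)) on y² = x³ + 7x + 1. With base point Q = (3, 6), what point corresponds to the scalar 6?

(8, 6)

Repeated addition: build up to 6Q.
2Q: tangent at (3, 6): λ = (3·3² + 7)/(2·6) ≡ 8/12. 12⁻¹ ≡ 12 (mod 13) since 12·12 = 144 ≡ 1, so λ ≡ 8·12 ≡ 5.
  x = λ² - 3 - 3 = 25 - 6 ≡ 6; y = λ·(3 - 6) - 6 ≡ 5. → (6, 5)
3Q: (6, 5) + (3, 6). λ = (6 - 5)/(3 - 6) ≡ 1/10 mod 13. 10⁻¹ ≡ 4 (mod 13), so λ ≡ 4.
  x = λ² - 6 - 3 = 16 - 9 ≡ 7; y = λ·(6 - 7) - 5 ≡ 4. → (7, 4)
4Q: (7, 4) + (3, 6). λ = (6 - 4)/(3 - 7) ≡ 2/9 mod 13. 9⁻¹ ≡ 3 (mod 13), so λ ≡ 6.
  x = λ² - 7 - 3 = 36 - 10 ≡ 0; y = λ·(7 - 0) - 4 ≡ 12. → (0, 12)
5Q: (0, 12) + (3, 6). λ = (6 - 12)/(3 - 0) ≡ 7/3 mod 13. 3⁻¹ ≡ 9 (mod 13), so λ ≡ 11.
  x = λ² - 0 - 3 = 121 - 3 ≡ 1; y = λ·(0 - 1) - 12 ≡ 3. → (1, 3)
6Q: (1, 3) + (3, 6). λ = (6 - 3)/(3 - 1) ≡ 3/2 mod 13. 2⁻¹ ≡ 7 (mod 13) since 2·7 = 14 ≡ 1, so λ ≡ 8.
  x = λ² - 1 - 3 = 64 - 4 ≡ 8; y = λ·(1 - 8) - 3 ≡ 6. → (8, 6)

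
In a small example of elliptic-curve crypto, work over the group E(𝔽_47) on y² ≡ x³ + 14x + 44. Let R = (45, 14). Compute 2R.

(31, 46)

tangent at (45, 14): λ = (3·45² + 14)/(2·14) ≡ 26/28. 28⁻¹ ≡ 42 (mod 47), so λ ≡ 26·42 ≡ 11.
  x = λ² - 45 - 45 = 121 - 90 ≡ 31; y = λ·(45 - 31) - 14 ≡ 46. → (31, 46)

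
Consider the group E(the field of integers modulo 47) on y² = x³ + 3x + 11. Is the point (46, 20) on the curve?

no

y² = 20² ≡ 24; x³ + 3x + 11 = 97485 ≡ 7 (mod 47). 24 ≠ 7.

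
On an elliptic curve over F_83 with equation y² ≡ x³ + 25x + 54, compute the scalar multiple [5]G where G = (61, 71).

Repeated addition: build up to 5G.
2G: tangent at (61, 71): λ = (3·61² + 25)/(2·71) ≡ 66/59. 59⁻¹ ≡ 38 (mod 83) since 59·38 = 2242 ≡ 1, so λ ≡ 66·38 ≡ 18.
  x = λ² - 61 - 61 = 324 - 122 ≡ 36; y = λ·(61 - 36) - 71 ≡ 47. → (36, 47)
3G: (36, 47) + (61, 71). λ = (71 - 47)/(61 - 36) ≡ 24/25 mod 83. 25⁻¹ ≡ 10 (mod 83) since 25·10 = 250 ≡ 1, so λ ≡ 74.
  x = λ² - 36 - 61 = 5476 - 97 ≡ 67; y = λ·(36 - 67) - 47 ≡ 66. → (67, 66)
4G: (67, 66) + (61, 71). λ = (71 - 66)/(61 - 67) ≡ 5/77 mod 83. 77⁻¹ ≡ 69 (mod 83) since 77·69 = 5313 ≡ 1, so λ ≡ 13.
  x = λ² - 67 - 61 = 169 - 128 ≡ 41; y = λ·(67 - 41) - 66 ≡ 23. → (41, 23)
5G: (41, 23) + (61, 71). λ = (71 - 23)/(61 - 41) ≡ 48/20 mod 83. 20⁻¹ ≡ 54 (mod 83) since 20·54 = 1080 ≡ 1, so λ ≡ 19.
  x = λ² - 41 - 61 = 361 - 102 ≡ 10; y = λ·(41 - 10) - 23 ≡ 68. → (10, 68)

(10, 68)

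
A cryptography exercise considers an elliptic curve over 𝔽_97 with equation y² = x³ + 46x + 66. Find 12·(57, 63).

Write G = (57, 63).
Repeated addition: build up to 12G.
2G: tangent at (57, 63): λ = (3·57² + 46)/(2·63) ≡ 93/29. 29⁻¹ ≡ 87 (mod 97) since 29·87 = 2523 ≡ 1, so λ ≡ 93·87 ≡ 40.
  x = λ² - 57 - 57 = 1600 - 114 ≡ 31; y = λ·(57 - 31) - 63 ≡ 7. → (31, 7)
3G: (31, 7) + (57, 63). λ = (63 - 7)/(57 - 31) ≡ 56/26 mod 97. 26⁻¹ ≡ 56 (mod 97), so λ ≡ 32.
  x = λ² - 31 - 57 = 1024 - 88 ≡ 63; y = λ·(31 - 63) - 7 ≡ 36. → (63, 36)
4G: (63, 36) + (57, 63). λ = (63 - 36)/(57 - 63) ≡ 27/91 mod 97. 91⁻¹ ≡ 16 (mod 97) since 91·16 = 1456 ≡ 1, so λ ≡ 44.
  x = λ² - 63 - 57 = 1936 - 120 ≡ 70; y = λ·(63 - 70) - 36 ≡ 44. → (70, 44)
5G: (70, 44) + (57, 63). λ = (63 - 44)/(57 - 70) ≡ 19/84 mod 97. 84⁻¹ ≡ 82 (mod 97), so λ ≡ 6.
  x = λ² - 70 - 57 = 36 - 127 ≡ 6; y = λ·(70 - 6) - 44 ≡ 49. → (6, 49)
6G: (6, 49) + (57, 63). λ = (63 - 49)/(57 - 6) ≡ 14/51 mod 97. 51⁻¹ ≡ 78 (mod 97), so λ ≡ 25.
  x = λ² - 6 - 57 = 625 - 63 ≡ 77; y = λ·(6 - 77) - 49 ≡ 19. → (77, 19)
7G: (77, 19) + (57, 63). λ = (63 - 19)/(57 - 77) ≡ 44/77 mod 97. 77⁻¹ ≡ 63 (mod 97) since 77·63 = 4851 ≡ 1, so λ ≡ 56.
  x = λ² - 77 - 57 = 3136 - 134 ≡ 92; y = λ·(77 - 92) - 19 ≡ 14. → (92, 14)
8G: (92, 14) + (57, 63). λ = (63 - 14)/(57 - 92) ≡ 49/62 mod 97. 62⁻¹ ≡ 36 (mod 97), so λ ≡ 18.
  x = λ² - 92 - 57 = 324 - 149 ≡ 78; y = λ·(92 - 78) - 14 ≡ 44. → (78, 44)
9G: (78, 44) + (57, 63). λ = (63 - 44)/(57 - 78) ≡ 19/76 mod 97. 76⁻¹ ≡ 60 (mod 97) since 76·60 = 4560 ≡ 1, so λ ≡ 73.
  x = λ² - 78 - 57 = 5329 - 135 ≡ 53; y = λ·(78 - 53) - 44 ≡ 35. → (53, 35)
10G: (53, 35) + (57, 63). λ = (63 - 35)/(57 - 53) ≡ 28/4 mod 97. 4⁻¹ ≡ 73 (mod 97), so λ ≡ 7.
  x = λ² - 53 - 57 = 49 - 110 ≡ 36; y = λ·(53 - 36) - 35 ≡ 84. → (36, 84)
11G: (36, 84) + (57, 63). λ = (63 - 84)/(57 - 36) ≡ 76/21 mod 97. 21⁻¹ ≡ 37 (mod 97), so λ ≡ 96.
  x = λ² - 36 - 57 = 9216 - 93 ≡ 5; y = λ·(36 - 5) - 84 ≡ 79. → (5, 79)
12G: (5, 79) + (57, 63). λ = (63 - 79)/(57 - 5) ≡ 81/52 mod 97. 52⁻¹ ≡ 28 (mod 97), so λ ≡ 37.
  x = λ² - 5 - 57 = 1369 - 62 ≡ 46; y = λ·(5 - 46) - 79 ≡ 53. → (46, 53)

(46, 53)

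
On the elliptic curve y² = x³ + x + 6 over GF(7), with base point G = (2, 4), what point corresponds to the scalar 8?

(3, 1)

Double-and-add on 8 = (1000)₂. Start with G = (2, 4) for the leading 1-bit.
double: tangent at (2, 4): λ = (3·2² + 1)/(2·4) ≡ 6/1. 1⁻¹ ≡ 1 (mod 7), so λ ≡ 6·1 ≡ 6.
  x = λ² - 2 - 2 = 36 - 4 ≡ 4; y = λ·(2 - 4) - 4 ≡ 5. → (4, 5)
double: tangent at (4, 5): λ = (3·4² + 1)/(2·5) ≡ 0/3. 3⁻¹ ≡ 5 (mod 7), so λ ≡ 0·5 ≡ 0.
  x = λ² - 4 - 4 = 0 - 8 ≡ 6; y = λ·(4 - 6) - 5 ≡ 2. → (6, 2)
double: tangent at (6, 2): λ = (3·6² + 1)/(2·2) ≡ 4/4. 4⁻¹ ≡ 2 (mod 7), so λ ≡ 4·2 ≡ 1.
  x = λ² - 6 - 6 = 1 - 12 ≡ 3; y = λ·(6 - 3) - 2 ≡ 1. → (3, 1)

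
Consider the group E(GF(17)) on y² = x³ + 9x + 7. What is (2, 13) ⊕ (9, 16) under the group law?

(10, 3)

(2, 13) + (9, 16). λ = (16 - 13)/(9 - 2) ≡ 3/7 mod 17. 7⁻¹ ≡ 5 (mod 17), so λ ≡ 15.
  x = λ² - 2 - 9 = 225 - 11 ≡ 10; y = λ·(2 - 10) - 13 ≡ 3. → (10, 3)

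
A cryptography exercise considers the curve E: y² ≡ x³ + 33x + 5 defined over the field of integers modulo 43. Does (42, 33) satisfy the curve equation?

yes

y² = 33² ≡ 14; x³ + 33x + 5 = 75479 ≡ 14 (mod 43). 14 = 14.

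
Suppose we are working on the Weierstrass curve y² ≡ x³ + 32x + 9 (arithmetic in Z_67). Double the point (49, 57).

tangent at (49, 57): λ = (3·49² + 32)/(2·57) ≡ 66/47. 47⁻¹ ≡ 10 (mod 67) since 47·10 = 470 ≡ 1, so λ ≡ 66·10 ≡ 57.
  x = λ² - 49 - 49 = 3249 - 98 ≡ 2; y = λ·(49 - 2) - 57 ≡ 9. → (2, 9)

(2, 9)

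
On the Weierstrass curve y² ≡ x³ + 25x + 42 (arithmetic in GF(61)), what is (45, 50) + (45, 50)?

(32, 11)

tangent at (45, 50): λ = (3·45² + 25)/(2·50) ≡ 0/39. 39⁻¹ ≡ 36 (mod 61), so λ ≡ 0·36 ≡ 0.
  x = λ² - 45 - 45 = 0 - 90 ≡ 32; y = λ·(45 - 32) - 50 ≡ 11. → (32, 11)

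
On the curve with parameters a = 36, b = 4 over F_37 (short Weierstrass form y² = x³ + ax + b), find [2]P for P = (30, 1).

(15, 21)

tangent at (30, 1): λ = (3·30² + 36)/(2·1) ≡ 35/2. 2⁻¹ ≡ 19 (mod 37), so λ ≡ 35·19 ≡ 36.
  x = λ² - 30 - 30 = 1296 - 60 ≡ 15; y = λ·(30 - 15) - 1 ≡ 21. → (15, 21)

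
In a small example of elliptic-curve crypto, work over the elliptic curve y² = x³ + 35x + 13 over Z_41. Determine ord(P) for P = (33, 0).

2P: (33, 0) + (33, 0): same x and y₁ ≡ -y₂, so the sum is O.
2P = O, so the order is 2.

2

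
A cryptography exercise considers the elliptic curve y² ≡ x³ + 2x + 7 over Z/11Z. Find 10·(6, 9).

Write P = (6, 9).
Double-and-add on 10 = (1010)₂. Start with P = (6, 9) for the leading 1-bit.
double: tangent at (6, 9): λ = (3·6² + 2)/(2·9) ≡ 0/7. 7⁻¹ ≡ 8 (mod 11) since 7·8 = 56 ≡ 1, so λ ≡ 0·8 ≡ 0.
  x = λ² - 6 - 6 = 0 - 12 ≡ 10; y = λ·(6 - 10) - 9 ≡ 2. → (10, 2)
double: tangent at (10, 2): λ = (3·10² + 2)/(2·2) ≡ 5/4. 4⁻¹ ≡ 3 (mod 11), so λ ≡ 5·3 ≡ 4.
  x = λ² - 10 - 10 = 16 - 20 ≡ 7; y = λ·(10 - 7) - 2 ≡ 10. → (7, 10)
add P: (7, 10) + (6, 9). λ = (9 - 10)/(6 - 7) ≡ 10/10 mod 11. 10⁻¹ ≡ 10 (mod 11) since 10·10 = 100 ≡ 1, so λ ≡ 1.
  x = λ² - 7 - 6 = 1 - 13 ≡ 10; y = λ·(7 - 10) - 10 ≡ 9. → (10, 9)
double: tangent at (10, 9): λ = (3·10² + 2)/(2·9) ≡ 5/7. 7⁻¹ ≡ 8 (mod 11) since 7·8 = 56 ≡ 1, so λ ≡ 5·8 ≡ 7.
  x = λ² - 10 - 10 = 49 - 20 ≡ 7; y = λ·(10 - 7) - 9 ≡ 1. → (7, 1)

(7, 1)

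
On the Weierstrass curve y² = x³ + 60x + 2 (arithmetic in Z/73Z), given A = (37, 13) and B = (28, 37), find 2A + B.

(47, 49)

First 2A:
Repeated addition: build up to 2A.
2A: tangent at (37, 13): λ = (3·37² + 60)/(2·13) ≡ 6/26. 26⁻¹ ≡ 59 (mod 73) since 26·59 = 1534 ≡ 1, so λ ≡ 6·59 ≡ 62.
  x = λ² - 37 - 37 = 3844 - 74 ≡ 47; y = λ·(37 - 47) - 13 ≡ 24. → (47, 24)
2A = (47, 24).
Finally 2A + B:
(47, 24) + (28, 37). λ = (37 - 24)/(28 - 47) ≡ 13/54 mod 73. 54⁻¹ ≡ 23 (mod 73) since 54·23 = 1242 ≡ 1, so λ ≡ 7.
  x = λ² - 47 - 28 = 49 - 75 ≡ 47; y = λ·(47 - 47) - 24 ≡ 49. → (47, 49)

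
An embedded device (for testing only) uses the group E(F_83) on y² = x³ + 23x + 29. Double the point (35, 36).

tangent at (35, 36): λ = (3·35² + 23)/(2·36) ≡ 46/72. 72⁻¹ ≡ 15 (mod 83) since 72·15 = 1080 ≡ 1, so λ ≡ 46·15 ≡ 26.
  x = λ² - 35 - 35 = 676 - 70 ≡ 25; y = λ·(35 - 25) - 36 ≡ 58. → (25, 58)

(25, 58)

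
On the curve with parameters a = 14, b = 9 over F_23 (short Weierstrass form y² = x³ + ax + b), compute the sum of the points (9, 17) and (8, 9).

(1, 1)

(9, 17) + (8, 9). λ = (9 - 17)/(8 - 9) ≡ 15/22 mod 23. 22⁻¹ ≡ 22 (mod 23), so λ ≡ 8.
  x = λ² - 9 - 8 = 64 - 17 ≡ 1; y = λ·(9 - 1) - 17 ≡ 1. → (1, 1)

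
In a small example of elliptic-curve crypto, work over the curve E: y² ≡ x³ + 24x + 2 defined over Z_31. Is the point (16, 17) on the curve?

no

y² = 17² ≡ 10; x³ + 24x + 2 = 4482 ≡ 18 (mod 31). 10 ≠ 18.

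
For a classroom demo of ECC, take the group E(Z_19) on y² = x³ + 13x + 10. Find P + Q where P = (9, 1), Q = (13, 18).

(9, 1) + (13, 18). λ = (18 - 1)/(13 - 9) ≡ 17/4 mod 19. 4⁻¹ ≡ 5 (mod 19), so λ ≡ 9.
  x = λ² - 9 - 13 = 81 - 22 ≡ 2; y = λ·(9 - 2) - 1 ≡ 5. → (2, 5)

(2, 5)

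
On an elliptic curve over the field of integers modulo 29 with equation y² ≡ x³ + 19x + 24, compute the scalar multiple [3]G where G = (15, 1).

Repeated addition: build up to 3G.
2G: tangent at (15, 1): λ = (3·15² + 19)/(2·1) ≡ 27/2. 2⁻¹ ≡ 15 (mod 29), so λ ≡ 27·15 ≡ 28.
  x = λ² - 15 - 15 = 784 - 30 ≡ 0; y = λ·(15 - 0) - 1 ≡ 13. → (0, 13)
3G: (0, 13) + (15, 1). λ = (1 - 13)/(15 - 0) ≡ 17/15 mod 29. 15⁻¹ ≡ 2 (mod 29), so λ ≡ 5.
  x = λ² - 0 - 15 = 25 - 15 ≡ 10; y = λ·(0 - 10) - 13 ≡ 24. → (10, 24)

(10, 24)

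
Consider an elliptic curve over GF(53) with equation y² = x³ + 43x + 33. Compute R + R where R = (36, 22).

(35, 30)

tangent at (36, 22): λ = (3·36² + 43)/(2·22) ≡ 9/44. 44⁻¹ ≡ 47 (mod 53), so λ ≡ 9·47 ≡ 52.
  x = λ² - 36 - 36 = 2704 - 72 ≡ 35; y = λ·(36 - 35) - 22 ≡ 30. → (35, 30)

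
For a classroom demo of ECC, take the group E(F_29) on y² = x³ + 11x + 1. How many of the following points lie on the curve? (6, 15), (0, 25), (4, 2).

(6, 15): 15² ≡ 22, rhs ≡ 22 → on.
(0, 25): 25² ≡ 16, rhs ≡ 1 → off.
(4, 2): 2² ≡ 4, rhs ≡ 22 → off.

1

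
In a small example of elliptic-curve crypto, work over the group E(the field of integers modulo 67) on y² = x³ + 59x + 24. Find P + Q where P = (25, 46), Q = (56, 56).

(2, 63)

(25, 46) + (56, 56). λ = (56 - 46)/(56 - 25) ≡ 10/31 mod 67. 31⁻¹ ≡ 13 (mod 67), so λ ≡ 63.
  x = λ² - 25 - 56 = 3969 - 81 ≡ 2; y = λ·(25 - 2) - 46 ≡ 63. → (2, 63)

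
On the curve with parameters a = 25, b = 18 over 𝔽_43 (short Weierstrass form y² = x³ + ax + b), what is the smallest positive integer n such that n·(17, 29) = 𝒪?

2P: tangent at (17, 29): λ = (3·17² + 25)/(2·29) ≡ 32/15. 15⁻¹ ≡ 23 (mod 43), so λ ≡ 32·23 ≡ 5.
  x = λ² - 17 - 17 = 25 - 34 ≡ 34; y = λ·(17 - 34) - 29 ≡ 15. → (34, 15)
3P: (34, 15) + (17, 29). λ = (29 - 15)/(17 - 34) ≡ 14/26 mod 43. 26⁻¹ ≡ 5 (mod 43), so λ ≡ 27.
  x = λ² - 34 - 17 = 729 - 51 ≡ 33; y = λ·(34 - 33) - 15 ≡ 12. → (33, 12)
4P: (33, 12) + (17, 29). λ = (29 - 12)/(17 - 33) ≡ 17/27 mod 43. 27⁻¹ ≡ 8 (mod 43) since 27·8 = 216 ≡ 1, so λ ≡ 7.
  x = λ² - 33 - 17 = 49 - 50 ≡ 42; y = λ·(33 - 42) - 12 ≡ 11. → (42, 11)
5P: (42, 11) + (17, 29). λ = (29 - 11)/(17 - 42) ≡ 18/18 mod 43. 18⁻¹ ≡ 12 (mod 43), so λ ≡ 1.
  x = λ² - 42 - 17 = 1 - 59 ≡ 28; y = λ·(42 - 28) - 11 ≡ 3. → (28, 3)
6P: (28, 3) + (17, 29). λ = (29 - 3)/(17 - 28) ≡ 26/32 mod 43. 32⁻¹ ≡ 39 (mod 43), so λ ≡ 25.
  x = λ² - 28 - 17 = 625 - 45 ≡ 21; y = λ·(28 - 21) - 3 ≡ 0. → (21, 0)
7P: (21, 0) + (17, 29). λ = (29 - 0)/(17 - 21) ≡ 29/39 mod 43. 39⁻¹ ≡ 32 (mod 43), so λ ≡ 25.
  x = λ² - 21 - 17 = 625 - 38 ≡ 28; y = λ·(21 - 28) - 0 ≡ 40. → (28, 40)
8P: (28, 40) + (17, 29). λ = (29 - 40)/(17 - 28) ≡ 32/32 mod 43. 32⁻¹ ≡ 39 (mod 43), so λ ≡ 1.
  x = λ² - 28 - 17 = 1 - 45 ≡ 42; y = λ·(28 - 42) - 40 ≡ 32. → (42, 32)
9P: (42, 32) + (17, 29). λ = (29 - 32)/(17 - 42) ≡ 40/18 mod 43. 18⁻¹ ≡ 12 (mod 43), so λ ≡ 7.
  x = λ² - 42 - 17 = 49 - 59 ≡ 33; y = λ·(42 - 33) - 32 ≡ 31. → (33, 31)
10P: (33, 31) + (17, 29). λ = (29 - 31)/(17 - 33) ≡ 41/27 mod 43. 27⁻¹ ≡ 8 (mod 43) since 27·8 = 216 ≡ 1, so λ ≡ 27.
  x = λ² - 33 - 17 = 729 - 50 ≡ 34; y = λ·(33 - 34) - 31 ≡ 28. → (34, 28)
11P: (34, 28) + (17, 29). λ = (29 - 28)/(17 - 34) ≡ 1/26 mod 43. 26⁻¹ ≡ 5 (mod 43), so λ ≡ 5.
  x = λ² - 34 - 17 = 25 - 51 ≡ 17; y = λ·(34 - 17) - 28 ≡ 14. → (17, 14)
12P: (17, 14) + (17, 29): same x and y₁ ≡ -y₂, so the sum is 𝒪.
12P = 𝒪, so the order is 12.

12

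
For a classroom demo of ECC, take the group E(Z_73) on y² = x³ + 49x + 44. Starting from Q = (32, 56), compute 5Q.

(56, 24)

Double-and-add on 5 = (101)₂. Start with Q = (32, 56) for the leading 1-bit.
double: tangent at (32, 56): λ = (3·32² + 49)/(2·56) ≡ 55/39. 39⁻¹ ≡ 15 (mod 73) since 39·15 = 585 ≡ 1, so λ ≡ 55·15 ≡ 22.
  x = λ² - 32 - 32 = 484 - 64 ≡ 55; y = λ·(32 - 55) - 56 ≡ 22. → (55, 22)
double: tangent at (55, 22): λ = (3·55² + 49)/(2·22) ≡ 72/44. 44⁻¹ ≡ 5 (mod 73), so λ ≡ 72·5 ≡ 68.
  x = λ² - 55 - 55 = 4624 - 110 ≡ 61; y = λ·(55 - 61) - 22 ≡ 8. → (61, 8)
add Q: (61, 8) + (32, 56). λ = (56 - 8)/(32 - 61) ≡ 48/44 mod 73. 44⁻¹ ≡ 5 (mod 73) since 44·5 = 220 ≡ 1, so λ ≡ 21.
  x = λ² - 61 - 32 = 441 - 93 ≡ 56; y = λ·(61 - 56) - 8 ≡ 24. → (56, 24)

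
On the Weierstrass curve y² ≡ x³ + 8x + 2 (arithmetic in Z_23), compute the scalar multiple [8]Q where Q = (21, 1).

Double-and-add on 8 = (1000)₂. Start with Q = (21, 1) for the leading 1-bit.
double: tangent at (21, 1): λ = (3·21² + 8)/(2·1) ≡ 20/2. 2⁻¹ ≡ 12 (mod 23) since 2·12 = 24 ≡ 1, so λ ≡ 20·12 ≡ 10.
  x = λ² - 21 - 21 = 100 - 42 ≡ 12; y = λ·(21 - 12) - 1 ≡ 20. → (12, 20)
double: tangent at (12, 20): λ = (3·12² + 8)/(2·20) ≡ 3/17. 17⁻¹ ≡ 19 (mod 23) since 17·19 = 323 ≡ 1, so λ ≡ 3·19 ≡ 11.
  x = λ² - 12 - 12 = 121 - 24 ≡ 5; y = λ·(12 - 5) - 20 ≡ 11. → (5, 11)
double: tangent at (5, 11): λ = (3·5² + 8)/(2·11) ≡ 14/22. 22⁻¹ ≡ 22 (mod 23), so λ ≡ 14·22 ≡ 9.
  x = λ² - 5 - 5 = 81 - 10 ≡ 2; y = λ·(5 - 2) - 11 ≡ 16. → (2, 16)

(2, 16)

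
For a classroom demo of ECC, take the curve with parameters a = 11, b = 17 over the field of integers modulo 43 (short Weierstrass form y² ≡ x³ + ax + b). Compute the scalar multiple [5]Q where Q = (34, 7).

Double-and-add on 5 = (101)₂. Start with Q = (34, 7) for the leading 1-bit.
double: tangent at (34, 7): λ = (3·34² + 11)/(2·7) ≡ 39/14. 14⁻¹ ≡ 40 (mod 43), so λ ≡ 39·40 ≡ 12.
  x = λ² - 34 - 34 = 144 - 68 ≡ 33; y = λ·(34 - 33) - 7 ≡ 5. → (33, 5)
double: tangent at (33, 5): λ = (3·33² + 11)/(2·5) ≡ 10/10. 10⁻¹ ≡ 13 (mod 43) since 10·13 = 130 ≡ 1, so λ ≡ 10·13 ≡ 1.
  x = λ² - 33 - 33 = 1 - 66 ≡ 21; y = λ·(33 - 21) - 5 ≡ 7. → (21, 7)
add Q: (21, 7) + (34, 7). λ = (7 - 7)/(34 - 21) ≡ 0/13 mod 43. 13⁻¹ ≡ 10 (mod 43) since 13·10 = 130 ≡ 1, so λ ≡ 0.
  x = λ² - 21 - 34 = 0 - 55 ≡ 31; y = λ·(21 - 31) - 7 ≡ 36. → (31, 36)

(31, 36)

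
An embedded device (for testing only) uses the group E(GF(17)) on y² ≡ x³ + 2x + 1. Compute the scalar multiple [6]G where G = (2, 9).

Double-and-add on 6 = (110)₂. Start with G = (2, 9) for the leading 1-bit.
double: tangent at (2, 9): λ = (3·2² + 2)/(2·9) ≡ 14/1. 1⁻¹ ≡ 1 (mod 17) since 1·1 = 1 ≡ 1, so λ ≡ 14·1 ≡ 14.
  x = λ² - 2 - 2 = 196 - 4 ≡ 5; y = λ·(2 - 5) - 9 ≡ 0. → (5, 0)
add G: (5, 0) + (2, 9). λ = (9 - 0)/(2 - 5) ≡ 9/14 mod 17. 14⁻¹ ≡ 11 (mod 17), so λ ≡ 14.
  x = λ² - 5 - 2 = 196 - 7 ≡ 2; y = λ·(5 - 2) - 0 ≡ 8. → (2, 8)
double: tangent at (2, 8): λ = (3·2² + 2)/(2·8) ≡ 14/16. 16⁻¹ ≡ 16 (mod 17) since 16·16 = 256 ≡ 1, so λ ≡ 14·16 ≡ 3.
  x = λ² - 2 - 2 = 9 - 4 ≡ 5; y = λ·(2 - 5) - 8 ≡ 0. → (5, 0)

(5, 0)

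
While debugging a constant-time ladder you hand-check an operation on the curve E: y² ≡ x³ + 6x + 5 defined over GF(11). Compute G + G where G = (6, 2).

(0, 4)

tangent at (6, 2): λ = (3·6² + 6)/(2·2) ≡ 4/4. 4⁻¹ ≡ 3 (mod 11), so λ ≡ 4·3 ≡ 1.
  x = λ² - 6 - 6 = 1 - 12 ≡ 0; y = λ·(6 - 0) - 2 ≡ 4. → (0, 4)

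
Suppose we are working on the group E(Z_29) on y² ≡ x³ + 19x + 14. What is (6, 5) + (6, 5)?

tangent at (6, 5): λ = (3·6² + 19)/(2·5) ≡ 11/10. 10⁻¹ ≡ 3 (mod 29) since 10·3 = 30 ≡ 1, so λ ≡ 11·3 ≡ 4.
  x = λ² - 6 - 6 = 16 - 12 ≡ 4; y = λ·(6 - 4) - 5 ≡ 3. → (4, 3)

(4, 3)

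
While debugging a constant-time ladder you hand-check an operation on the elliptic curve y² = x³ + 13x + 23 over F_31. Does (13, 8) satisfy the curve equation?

yes

y² = 8² ≡ 2; x³ + 13x + 23 = 2389 ≡ 2 (mod 31). 2 = 2.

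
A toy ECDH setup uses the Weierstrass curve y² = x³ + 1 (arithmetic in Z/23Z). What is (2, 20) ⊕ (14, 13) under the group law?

(2, 20) + (14, 13). λ = (13 - 20)/(14 - 2) ≡ 16/12 mod 23. 12⁻¹ ≡ 2 (mod 23), so λ ≡ 9.
  x = λ² - 2 - 14 = 81 - 16 ≡ 19; y = λ·(2 - 19) - 20 ≡ 11. → (19, 11)

(19, 11)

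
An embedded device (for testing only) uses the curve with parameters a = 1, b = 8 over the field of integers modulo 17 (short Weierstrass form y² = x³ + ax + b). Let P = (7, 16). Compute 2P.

tangent at (7, 16): λ = (3·7² + 1)/(2·16) ≡ 12/15. 15⁻¹ ≡ 8 (mod 17), so λ ≡ 12·8 ≡ 11.
  x = λ² - 7 - 7 = 121 - 14 ≡ 5; y = λ·(7 - 5) - 16 ≡ 6. → (5, 6)

(5, 6)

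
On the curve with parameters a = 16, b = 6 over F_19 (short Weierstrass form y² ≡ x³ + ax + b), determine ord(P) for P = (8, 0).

2P: (8, 0) + (8, 0): same x and y₁ ≡ -y₂, so the sum is the point at infinity.
2P = the point at infinity, so the order is 2.

2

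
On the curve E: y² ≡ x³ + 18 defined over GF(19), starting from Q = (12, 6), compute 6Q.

Repeated addition: build up to 6Q.
2Q: tangent at (12, 6): λ = (3·12² + 0)/(2·6) ≡ 14/12. 12⁻¹ ≡ 8 (mod 19), so λ ≡ 14·8 ≡ 17.
  x = λ² - 12 - 12 = 289 - 24 ≡ 18; y = λ·(12 - 18) - 6 ≡ 6. → (18, 6)
3Q: (18, 6) + (12, 6). λ = (6 - 6)/(12 - 18) ≡ 0/13 mod 19. 13⁻¹ ≡ 3 (mod 19), so λ ≡ 0.
  x = λ² - 18 - 12 = 0 - 30 ≡ 8; y = λ·(18 - 8) - 6 ≡ 13. → (8, 13)
4Q: (8, 13) + (12, 6). λ = (6 - 13)/(12 - 8) ≡ 12/4 mod 19. 4⁻¹ ≡ 5 (mod 19), so λ ≡ 3.
  x = λ² - 8 - 12 = 9 - 20 ≡ 8; y = λ·(8 - 8) - 13 ≡ 6. → (8, 6)
5Q: (8, 6) + (12, 6). λ = (6 - 6)/(12 - 8) ≡ 0/4 mod 19. 4⁻¹ ≡ 5 (mod 19), so λ ≡ 0.
  x = λ² - 8 - 12 = 0 - 20 ≡ 18; y = λ·(8 - 18) - 6 ≡ 13. → (18, 13)
6Q: (18, 13) + (12, 6). λ = (6 - 13)/(12 - 18) ≡ 12/13 mod 19. 13⁻¹ ≡ 3 (mod 19), so λ ≡ 17.
  x = λ² - 18 - 12 = 289 - 30 ≡ 12; y = λ·(18 - 12) - 13 ≡ 13. → (12, 13)

(12, 13)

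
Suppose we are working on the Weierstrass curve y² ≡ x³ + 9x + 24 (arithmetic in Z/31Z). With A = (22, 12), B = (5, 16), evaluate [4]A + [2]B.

(9, 20)

First 4A:
Double-and-add on 4 = (100)₂. Start with A = (22, 12) for the leading 1-bit.
double: tangent at (22, 12): λ = (3·22² + 9)/(2·12) ≡ 4/24. 24⁻¹ ≡ 22 (mod 31), so λ ≡ 4·22 ≡ 26.
  x = λ² - 22 - 22 = 676 - 44 ≡ 12; y = λ·(22 - 12) - 12 ≡ 0. → (12, 0)
double: (12, 0) + (12, 0): same x and y₁ ≡ -y₂, so the sum is ∞.
4A = ∞.
Next 2B:
Repeated addition: build up to 2B.
2B: tangent at (5, 16): λ = (3·5² + 9)/(2·16) ≡ 22/1. 1⁻¹ ≡ 1 (mod 31), so λ ≡ 22·1 ≡ 22.
  x = λ² - 5 - 5 = 484 - 10 ≡ 9; y = λ·(5 - 9) - 16 ≡ 20. → (9, 20)
2B = (9, 20).
Finally 4A + 2B:
∞ + (9, 20) = (9, 20) (identity).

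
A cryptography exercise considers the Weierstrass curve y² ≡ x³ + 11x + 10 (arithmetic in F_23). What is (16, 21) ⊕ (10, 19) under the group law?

(15, 10)

(16, 21) + (10, 19). λ = (19 - 21)/(10 - 16) ≡ 21/17 mod 23. 17⁻¹ ≡ 19 (mod 23), so λ ≡ 8.
  x = λ² - 16 - 10 = 64 - 26 ≡ 15; y = λ·(16 - 15) - 21 ≡ 10. → (15, 10)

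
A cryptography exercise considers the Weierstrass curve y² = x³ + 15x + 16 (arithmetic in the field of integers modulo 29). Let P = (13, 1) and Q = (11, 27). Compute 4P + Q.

First 4P:
Repeated addition: build up to 4P.
2P: tangent at (13, 1): λ = (3·13² + 15)/(2·1) ≡ 0/2. 2⁻¹ ≡ 15 (mod 29), so λ ≡ 0·15 ≡ 0.
  x = λ² - 13 - 13 = 0 - 26 ≡ 3; y = λ·(13 - 3) - 1 ≡ 28. → (3, 28)
3P: (3, 28) + (13, 1). λ = (1 - 28)/(13 - 3) ≡ 2/10 mod 29. 10⁻¹ ≡ 3 (mod 29), so λ ≡ 6.
  x = λ² - 3 - 13 = 36 - 16 ≡ 20; y = λ·(3 - 20) - 28 ≡ 15. → (20, 15)
4P: (20, 15) + (13, 1). λ = (1 - 15)/(13 - 20) ≡ 15/22 mod 29. 22⁻¹ ≡ 4 (mod 29) since 22·4 = 88 ≡ 1, so λ ≡ 2.
  x = λ² - 20 - 13 = 4 - 33 ≡ 0; y = λ·(20 - 0) - 15 ≡ 25. → (0, 25)
4P = (0, 25).
Finally 4P + Q:
(0, 25) + (11, 27). λ = (27 - 25)/(11 - 0) ≡ 2/11 mod 29. 11⁻¹ ≡ 8 (mod 29) since 11·8 = 88 ≡ 1, so λ ≡ 16.
  x = λ² - 0 - 11 = 256 - 11 ≡ 13; y = λ·(0 - 13) - 25 ≡ 28. → (13, 28)

(13, 28)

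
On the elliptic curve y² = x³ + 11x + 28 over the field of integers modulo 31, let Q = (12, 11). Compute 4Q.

Double-and-add on 4 = (100)₂. Start with Q = (12, 11) for the leading 1-bit.
double: tangent at (12, 11): λ = (3·12² + 11)/(2·11) ≡ 9/22. 22⁻¹ ≡ 24 (mod 31), so λ ≡ 9·24 ≡ 30.
  x = λ² - 12 - 12 = 900 - 24 ≡ 8; y = λ·(12 - 8) - 11 ≡ 16. → (8, 16)
double: tangent at (8, 16): λ = (3·8² + 11)/(2·16) ≡ 17/1. 1⁻¹ ≡ 1 (mod 31), so λ ≡ 17·1 ≡ 17.
  x = λ² - 8 - 8 = 289 - 16 ≡ 25; y = λ·(8 - 25) - 16 ≡ 5. → (25, 5)

(25, 5)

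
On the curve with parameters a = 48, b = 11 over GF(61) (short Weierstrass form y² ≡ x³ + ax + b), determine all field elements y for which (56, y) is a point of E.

16, 45

x³ + 48x + 11 = 178315 ≡ 12 (mod 61).
Square roots of 12 mod 61: 16 and 45 (since 16² = 256 ≡ 12).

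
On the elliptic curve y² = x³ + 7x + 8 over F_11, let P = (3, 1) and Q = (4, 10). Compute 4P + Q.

First 4P:
Double-and-add on 4 = (100)₂. Start with P = (3, 1) for the leading 1-bit.
double: tangent at (3, 1): λ = (3·3² + 7)/(2·1) ≡ 1/2. 2⁻¹ ≡ 6 (mod 11), so λ ≡ 1·6 ≡ 6.
  x = λ² - 3 - 3 = 36 - 6 ≡ 8; y = λ·(3 - 8) - 1 ≡ 2. → (8, 2)
double: tangent at (8, 2): λ = (3·8² + 7)/(2·2) ≡ 1/4. 4⁻¹ ≡ 3 (mod 11) since 4·3 = 12 ≡ 1, so λ ≡ 1·3 ≡ 3.
  x = λ² - 8 - 8 = 9 - 16 ≡ 4; y = λ·(8 - 4) - 2 ≡ 10. → (4, 10)
4P = (4, 10).
Finally 4P + Q:
tangent at (4, 10): λ = (3·4² + 7)/(2·10) ≡ 0/9. 9⁻¹ ≡ 5 (mod 11), so λ ≡ 0·5 ≡ 0.
  x = λ² - 4 - 4 = 0 - 8 ≡ 3; y = λ·(4 - 3) - 10 ≡ 1. → (3, 1)

(3, 1)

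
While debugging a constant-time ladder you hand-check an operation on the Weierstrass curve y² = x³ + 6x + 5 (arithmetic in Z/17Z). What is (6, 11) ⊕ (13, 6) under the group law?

(11, 12)

(6, 11) + (13, 6). λ = (6 - 11)/(13 - 6) ≡ 12/7 mod 17. 7⁻¹ ≡ 5 (mod 17) since 7·5 = 35 ≡ 1, so λ ≡ 9.
  x = λ² - 6 - 13 = 81 - 19 ≡ 11; y = λ·(6 - 11) - 11 ≡ 12. → (11, 12)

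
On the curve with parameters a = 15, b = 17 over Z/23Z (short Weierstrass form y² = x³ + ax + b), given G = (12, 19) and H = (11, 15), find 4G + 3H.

First 4G:
Double-and-add on 4 = (100)₂. Start with G = (12, 19) for the leading 1-bit.
double: tangent at (12, 19): λ = (3·12² + 15)/(2·19) ≡ 10/15. 15⁻¹ ≡ 20 (mod 23) since 15·20 = 300 ≡ 1, so λ ≡ 10·20 ≡ 16.
  x = λ² - 12 - 12 = 256 - 24 ≡ 2; y = λ·(12 - 2) - 19 ≡ 3. → (2, 3)
double: tangent at (2, 3): λ = (3·2² + 15)/(2·3) ≡ 4/6. 6⁻¹ ≡ 4 (mod 23), so λ ≡ 4·4 ≡ 16.
  x = λ² - 2 - 2 = 256 - 4 ≡ 22; y = λ·(2 - 22) - 3 ≡ 22. → (22, 22)
4G = (22, 22).
Next 3H:
Repeated addition: build up to 3H.
2H: tangent at (11, 15): λ = (3·11² + 15)/(2·15) ≡ 10/7. 7⁻¹ ≡ 10 (mod 23), so λ ≡ 10·10 ≡ 8.
  x = λ² - 11 - 11 = 64 - 22 ≡ 19; y = λ·(11 - 19) - 15 ≡ 13. → (19, 13)
3H: (19, 13) + (11, 15). λ = (15 - 13)/(11 - 19) ≡ 2/15 mod 23. 15⁻¹ ≡ 20 (mod 23), so λ ≡ 17.
  x = λ² - 19 - 11 = 289 - 30 ≡ 6; y = λ·(19 - 6) - 13 ≡ 1. → (6, 1)
3H = (6, 1).
Finally 4G + 3H:
(22, 22) + (6, 1). λ = (1 - 22)/(6 - 22) ≡ 2/7 mod 23. 7⁻¹ ≡ 10 (mod 23), so λ ≡ 20.
  x = λ² - 22 - 6 = 400 - 28 ≡ 4; y = λ·(22 - 4) - 22 ≡ 16. → (4, 16)

(4, 16)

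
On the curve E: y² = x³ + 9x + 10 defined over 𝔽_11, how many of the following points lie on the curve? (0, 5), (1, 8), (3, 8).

(0, 5): 5² ≡ 3, rhs ≡ 10 → off.
(1, 8): 8² ≡ 9, rhs ≡ 9 → on.
(3, 8): 8² ≡ 9, rhs ≡ 9 → on.

2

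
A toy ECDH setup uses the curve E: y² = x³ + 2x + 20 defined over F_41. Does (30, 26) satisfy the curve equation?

y² = 26² ≡ 20; x³ + 2x + 20 = 27080 ≡ 20 (mod 41). 20 = 20.

yes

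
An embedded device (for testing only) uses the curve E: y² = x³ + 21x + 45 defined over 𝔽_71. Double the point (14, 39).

tangent at (14, 39): λ = (3·14² + 21)/(2·39) ≡ 41/7. 7⁻¹ ≡ 61 (mod 71), so λ ≡ 41·61 ≡ 16.
  x = λ² - 14 - 14 = 256 - 28 ≡ 15; y = λ·(14 - 15) - 39 ≡ 16. → (15, 16)

(15, 16)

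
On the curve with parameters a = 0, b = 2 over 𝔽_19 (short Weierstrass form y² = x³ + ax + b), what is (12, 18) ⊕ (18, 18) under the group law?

(8, 1)

(12, 18) + (18, 18). λ = (18 - 18)/(18 - 12) ≡ 0/6 mod 19. 6⁻¹ ≡ 16 (mod 19), so λ ≡ 0.
  x = λ² - 12 - 18 = 0 - 30 ≡ 8; y = λ·(12 - 8) - 18 ≡ 1. → (8, 1)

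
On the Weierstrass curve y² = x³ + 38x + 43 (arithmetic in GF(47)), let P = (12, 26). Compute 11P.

(12, 21)

Repeated addition: build up to 11P.
2P: tangent at (12, 26): λ = (3·12² + 38)/(2·26) ≡ 0/5. 5⁻¹ ≡ 19 (mod 47), so λ ≡ 0·19 ≡ 0.
  x = λ² - 12 - 12 = 0 - 24 ≡ 23; y = λ·(12 - 23) - 26 ≡ 21. → (23, 21)
3P: (23, 21) + (12, 26). λ = (26 - 21)/(12 - 23) ≡ 5/36 mod 47. 36⁻¹ ≡ 17 (mod 47) since 36·17 = 612 ≡ 1, so λ ≡ 38.
  x = λ² - 23 - 12 = 1444 - 35 ≡ 46; y = λ·(23 - 46) - 21 ≡ 45. → (46, 45)
4P: (46, 45) + (12, 26). λ = (26 - 45)/(12 - 46) ≡ 28/13 mod 47. 13⁻¹ ≡ 29 (mod 47) since 13·29 = 377 ≡ 1, so λ ≡ 13.
  x = λ² - 46 - 12 = 169 - 58 ≡ 17; y = λ·(46 - 17) - 45 ≡ 3. → (17, 3)
5P: (17, 3) + (12, 26). λ = (26 - 3)/(12 - 17) ≡ 23/42 mod 47. 42⁻¹ ≡ 28 (mod 47), so λ ≡ 33.
  x = λ² - 17 - 12 = 1089 - 29 ≡ 26; y = λ·(17 - 26) - 3 ≡ 29. → (26, 29)
6P: (26, 29) + (12, 26). λ = (26 - 29)/(12 - 26) ≡ 44/33 mod 47. 33⁻¹ ≡ 10 (mod 47), so λ ≡ 17.
  x = λ² - 26 - 12 = 289 - 38 ≡ 16; y = λ·(26 - 16) - 29 ≡ 0. → (16, 0)
7P: (16, 0) + (12, 26). λ = (26 - 0)/(12 - 16) ≡ 26/43 mod 47. 43⁻¹ ≡ 35 (mod 47) since 43·35 = 1505 ≡ 1, so λ ≡ 17.
  x = λ² - 16 - 12 = 289 - 28 ≡ 26; y = λ·(16 - 26) - 0 ≡ 18. → (26, 18)
8P: (26, 18) + (12, 26). λ = (26 - 18)/(12 - 26) ≡ 8/33 mod 47. 33⁻¹ ≡ 10 (mod 47) since 33·10 = 330 ≡ 1, so λ ≡ 33.
  x = λ² - 26 - 12 = 1089 - 38 ≡ 17; y = λ·(26 - 17) - 18 ≡ 44. → (17, 44)
9P: (17, 44) + (12, 26). λ = (26 - 44)/(12 - 17) ≡ 29/42 mod 47. 42⁻¹ ≡ 28 (mod 47), so λ ≡ 13.
  x = λ² - 17 - 12 = 169 - 29 ≡ 46; y = λ·(17 - 46) - 44 ≡ 2. → (46, 2)
10P: (46, 2) + (12, 26). λ = (26 - 2)/(12 - 46) ≡ 24/13 mod 47. 13⁻¹ ≡ 29 (mod 47) since 13·29 = 377 ≡ 1, so λ ≡ 38.
  x = λ² - 46 - 12 = 1444 - 58 ≡ 23; y = λ·(46 - 23) - 2 ≡ 26. → (23, 26)
11P: (23, 26) + (12, 26). λ = (26 - 26)/(12 - 23) ≡ 0/36 mod 47. 36⁻¹ ≡ 17 (mod 47), so λ ≡ 0.
  x = λ² - 23 - 12 = 0 - 35 ≡ 12; y = λ·(23 - 12) - 26 ≡ 21. → (12, 21)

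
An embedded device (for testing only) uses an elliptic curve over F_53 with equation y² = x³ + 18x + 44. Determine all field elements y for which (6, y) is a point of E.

none

x³ + 18x + 44 = 368 ≡ 50 (mod 53).
50 is a non-residue mod 53; no y exists.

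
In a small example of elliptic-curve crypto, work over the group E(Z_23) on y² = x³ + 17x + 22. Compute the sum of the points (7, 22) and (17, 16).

(7, 22) + (17, 16). λ = (16 - 22)/(17 - 7) ≡ 17/10 mod 23. 10⁻¹ ≡ 7 (mod 23) since 10·7 = 70 ≡ 1, so λ ≡ 4.
  x = λ² - 7 - 17 = 16 - 24 ≡ 15; y = λ·(7 - 15) - 22 ≡ 15. → (15, 15)

(15, 15)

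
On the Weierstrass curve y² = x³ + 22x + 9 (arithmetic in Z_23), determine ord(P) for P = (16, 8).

2P: tangent at (16, 8): λ = (3·16² + 22)/(2·8) ≡ 8/16. 16⁻¹ ≡ 13 (mod 23), so λ ≡ 8·13 ≡ 12.
  x = λ² - 16 - 16 = 144 - 32 ≡ 20; y = λ·(16 - 20) - 8 ≡ 13. → (20, 13)
3P: (20, 13) + (16, 8). λ = (8 - 13)/(16 - 20) ≡ 18/19 mod 23. 19⁻¹ ≡ 17 (mod 23), so λ ≡ 7.
  x = λ² - 20 - 16 = 49 - 36 ≡ 13; y = λ·(20 - 13) - 13 ≡ 13. → (13, 13)
4P: (13, 13) + (16, 8). λ = (8 - 13)/(16 - 13) ≡ 18/3 mod 23. 3⁻¹ ≡ 8 (mod 23), so λ ≡ 6.
  x = λ² - 13 - 16 = 36 - 29 ≡ 7; y = λ·(13 - 7) - 13 ≡ 0. → (7, 0)
5P: (7, 0) + (16, 8). λ = (8 - 0)/(16 - 7) ≡ 8/9 mod 23. 9⁻¹ ≡ 18 (mod 23), so λ ≡ 6.
  x = λ² - 7 - 16 = 36 - 23 ≡ 13; y = λ·(7 - 13) - 0 ≡ 10. → (13, 10)
6P: (13, 10) + (16, 8). λ = (8 - 10)/(16 - 13) ≡ 21/3 mod 23. 3⁻¹ ≡ 8 (mod 23) since 3·8 = 24 ≡ 1, so λ ≡ 7.
  x = λ² - 13 - 16 = 49 - 29 ≡ 20; y = λ·(13 - 20) - 10 ≡ 10. → (20, 10)
7P: (20, 10) + (16, 8). λ = (8 - 10)/(16 - 20) ≡ 21/19 mod 23. 19⁻¹ ≡ 17 (mod 23), so λ ≡ 12.
  x = λ² - 20 - 16 = 144 - 36 ≡ 16; y = λ·(20 - 16) - 10 ≡ 15. → (16, 15)
8P: (16, 15) + (16, 8): same x and y₁ ≡ -y₂, so the sum is 𝒪.
8P = 𝒪, so the order is 8.

8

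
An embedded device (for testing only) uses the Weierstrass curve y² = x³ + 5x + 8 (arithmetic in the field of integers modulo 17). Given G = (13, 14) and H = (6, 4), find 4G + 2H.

O

First 4G:
Double-and-add on 4 = (100)₂. Start with G = (13, 14) for the leading 1-bit.
double: tangent at (13, 14): λ = (3·13² + 5)/(2·14) ≡ 2/11. 11⁻¹ ≡ 14 (mod 17) since 11·14 = 154 ≡ 1, so λ ≡ 2·14 ≡ 11.
  x = λ² - 13 - 13 = 121 - 26 ≡ 10; y = λ·(13 - 10) - 14 ≡ 2. → (10, 2)
double: tangent at (10, 2): λ = (3·10² + 5)/(2·2) ≡ 16/4. 4⁻¹ ≡ 13 (mod 17), so λ ≡ 16·13 ≡ 4.
  x = λ² - 10 - 10 = 16 - 20 ≡ 13; y = λ·(10 - 13) - 2 ≡ 3. → (13, 3)
4G = (13, 3).
Next 2H:
Repeated addition: build up to 2H.
2H: tangent at (6, 4): λ = (3·6² + 5)/(2·4) ≡ 11/8. 8⁻¹ ≡ 15 (mod 17), so λ ≡ 11·15 ≡ 12.
  x = λ² - 6 - 6 = 144 - 12 ≡ 13; y = λ·(6 - 13) - 4 ≡ 14. → (13, 14)
2H = (13, 14).
Finally 4G + 2H:
(13, 3) + (13, 14): same x and y₁ ≡ -y₂, so the sum is the point at infinity.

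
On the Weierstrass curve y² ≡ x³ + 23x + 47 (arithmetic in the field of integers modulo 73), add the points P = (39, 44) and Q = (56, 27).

(52, 42)

(39, 44) + (56, 27). λ = (27 - 44)/(56 - 39) ≡ 56/17 mod 73. 17⁻¹ ≡ 43 (mod 73), so λ ≡ 72.
  x = λ² - 39 - 56 = 5184 - 95 ≡ 52; y = λ·(39 - 52) - 44 ≡ 42. → (52, 42)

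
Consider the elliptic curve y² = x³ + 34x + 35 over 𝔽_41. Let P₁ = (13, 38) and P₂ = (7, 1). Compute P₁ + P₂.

(26, 39)

(13, 38) + (7, 1). λ = (1 - 38)/(7 - 13) ≡ 4/35 mod 41. 35⁻¹ ≡ 34 (mod 41), so λ ≡ 13.
  x = λ² - 13 - 7 = 169 - 20 ≡ 26; y = λ·(13 - 26) - 38 ≡ 39. → (26, 39)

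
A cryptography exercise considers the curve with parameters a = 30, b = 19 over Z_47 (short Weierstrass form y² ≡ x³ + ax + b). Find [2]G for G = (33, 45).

(34, 39)

tangent at (33, 45): λ = (3·33² + 30)/(2·45) ≡ 7/43. 43⁻¹ ≡ 35 (mod 47) since 43·35 = 1505 ≡ 1, so λ ≡ 7·35 ≡ 10.
  x = λ² - 33 - 33 = 100 - 66 ≡ 34; y = λ·(33 - 34) - 45 ≡ 39. → (34, 39)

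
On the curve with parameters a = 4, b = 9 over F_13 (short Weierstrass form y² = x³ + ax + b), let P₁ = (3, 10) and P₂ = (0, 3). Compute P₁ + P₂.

(3, 10) + (0, 3). λ = (3 - 10)/(0 - 3) ≡ 6/10 mod 13. 10⁻¹ ≡ 4 (mod 13), so λ ≡ 11.
  x = λ² - 3 - 0 = 121 - 3 ≡ 1; y = λ·(3 - 1) - 10 ≡ 12. → (1, 12)

(1, 12)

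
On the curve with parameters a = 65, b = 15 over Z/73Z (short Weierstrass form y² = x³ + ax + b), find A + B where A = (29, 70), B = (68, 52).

(29, 70) + (68, 52). λ = (52 - 70)/(68 - 29) ≡ 55/39 mod 73. 39⁻¹ ≡ 15 (mod 73), so λ ≡ 22.
  x = λ² - 29 - 68 = 484 - 97 ≡ 22; y = λ·(29 - 22) - 70 ≡ 11. → (22, 11)

(22, 11)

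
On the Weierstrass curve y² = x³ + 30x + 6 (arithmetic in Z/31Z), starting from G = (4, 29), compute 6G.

Repeated addition: build up to 6G.
2G: tangent at (4, 29): λ = (3·4² + 30)/(2·29) ≡ 16/27. 27⁻¹ ≡ 23 (mod 31) since 27·23 = 621 ≡ 1, so λ ≡ 16·23 ≡ 27.
  x = λ² - 4 - 4 = 729 - 8 ≡ 8; y = λ·(4 - 8) - 29 ≡ 18. → (8, 18)
3G: (8, 18) + (4, 29). λ = (29 - 18)/(4 - 8) ≡ 11/27 mod 31. 27⁻¹ ≡ 23 (mod 31), so λ ≡ 5.
  x = λ² - 8 - 4 = 25 - 12 ≡ 13; y = λ·(8 - 13) - 18 ≡ 19. → (13, 19)
4G: (13, 19) + (4, 29). λ = (29 - 19)/(4 - 13) ≡ 10/22 mod 31. 22⁻¹ ≡ 24 (mod 31) since 22·24 = 528 ≡ 1, so λ ≡ 23.
  x = λ² - 13 - 4 = 529 - 17 ≡ 16; y = λ·(13 - 16) - 19 ≡ 5. → (16, 5)
5G: (16, 5) + (4, 29). λ = (29 - 5)/(4 - 16) ≡ 24/19 mod 31. 19⁻¹ ≡ 18 (mod 31) since 19·18 = 342 ≡ 1, so λ ≡ 29.
  x = λ² - 16 - 4 = 841 - 20 ≡ 15; y = λ·(16 - 15) - 5 ≡ 24. → (15, 24)
6G: (15, 24) + (4, 29). λ = (29 - 24)/(4 - 15) ≡ 5/20 mod 31. 20⁻¹ ≡ 14 (mod 31), so λ ≡ 8.
  x = λ² - 15 - 4 = 64 - 19 ≡ 14; y = λ·(15 - 14) - 24 ≡ 15. → (14, 15)

(14, 15)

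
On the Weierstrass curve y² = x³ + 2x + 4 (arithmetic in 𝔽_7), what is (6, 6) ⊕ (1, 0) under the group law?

(6, 6) + (1, 0). λ = (0 - 6)/(1 - 6) ≡ 1/2 mod 7. 2⁻¹ ≡ 4 (mod 7), so λ ≡ 4.
  x = λ² - 6 - 1 = 16 - 7 ≡ 2; y = λ·(6 - 2) - 6 ≡ 3. → (2, 3)

(2, 3)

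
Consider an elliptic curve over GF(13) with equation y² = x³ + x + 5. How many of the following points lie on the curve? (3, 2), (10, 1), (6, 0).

(3, 2): 2² ≡ 4, rhs ≡ 9 → off.
(10, 1): 1² ≡ 1, rhs ≡ 1 → on.
(6, 0): 0² ≡ 0, rhs ≡ 6 → off.

1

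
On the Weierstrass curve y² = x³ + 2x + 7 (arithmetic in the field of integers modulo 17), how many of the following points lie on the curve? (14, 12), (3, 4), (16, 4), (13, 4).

1

(14, 12): 12² ≡ 8, rhs ≡ 8 → on.
(3, 4): 4² ≡ 16, rhs ≡ 6 → off.
(16, 4): 4² ≡ 16, rhs ≡ 4 → off.
(13, 4): 4² ≡ 16, rhs ≡ 3 → off.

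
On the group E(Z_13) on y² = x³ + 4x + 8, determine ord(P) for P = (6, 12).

2P: tangent at (6, 12): λ = (3·6² + 4)/(2·12) ≡ 8/11. 11⁻¹ ≡ 6 (mod 13) since 11·6 = 66 ≡ 1, so λ ≡ 8·6 ≡ 9.
  x = λ² - 6 - 6 = 81 - 12 ≡ 4; y = λ·(6 - 4) - 12 ≡ 6. → (4, 6)
3P: (4, 6) + (6, 12). λ = (12 - 6)/(6 - 4) ≡ 6/2 mod 13. 2⁻¹ ≡ 7 (mod 13), so λ ≡ 3.
  x = λ² - 4 - 6 = 9 - 10 ≡ 12; y = λ·(4 - 12) - 6 ≡ 9. → (12, 9)
4P: (12, 9) + (6, 12). λ = (12 - 9)/(6 - 12) ≡ 3/7 mod 13. 7⁻¹ ≡ 2 (mod 13), so λ ≡ 6.
  x = λ² - 12 - 6 = 36 - 18 ≡ 5; y = λ·(12 - 5) - 9 ≡ 7. → (5, 7)
5P: (5, 7) + (6, 12). λ = (12 - 7)/(6 - 5) ≡ 5/1 mod 13. 1⁻¹ ≡ 1 (mod 13), so λ ≡ 5.
  x = λ² - 5 - 6 = 25 - 11 ≡ 1; y = λ·(5 - 1) - 7 ≡ 0. → (1, 0)
6P: (1, 0) + (6, 12). λ = (12 - 0)/(6 - 1) ≡ 12/5 mod 13. 5⁻¹ ≡ 8 (mod 13) since 5·8 = 40 ≡ 1, so λ ≡ 5.
  x = λ² - 1 - 6 = 25 - 7 ≡ 5; y = λ·(1 - 5) - 0 ≡ 6. → (5, 6)
7P: (5, 6) + (6, 12). λ = (12 - 6)/(6 - 5) ≡ 6/1 mod 13. 1⁻¹ ≡ 1 (mod 13) since 1·1 = 1 ≡ 1, so λ ≡ 6.
  x = λ² - 5 - 6 = 36 - 11 ≡ 12; y = λ·(5 - 12) - 6 ≡ 4. → (12, 4)
8P: (12, 4) + (6, 12). λ = (12 - 4)/(6 - 12) ≡ 8/7 mod 13. 7⁻¹ ≡ 2 (mod 13) since 7·2 = 14 ≡ 1, so λ ≡ 3.
  x = λ² - 12 - 6 = 9 - 18 ≡ 4; y = λ·(12 - 4) - 4 ≡ 7. → (4, 7)
9P: (4, 7) + (6, 12). λ = (12 - 7)/(6 - 4) ≡ 5/2 mod 13. 2⁻¹ ≡ 7 (mod 13), so λ ≡ 9.
  x = λ² - 4 - 6 = 81 - 10 ≡ 6; y = λ·(4 - 6) - 7 ≡ 1. → (6, 1)
10P: (6, 1) + (6, 12): same x and y₁ ≡ -y₂, so the sum is 𝒪.
10P = 𝒪, so the order is 10.

10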